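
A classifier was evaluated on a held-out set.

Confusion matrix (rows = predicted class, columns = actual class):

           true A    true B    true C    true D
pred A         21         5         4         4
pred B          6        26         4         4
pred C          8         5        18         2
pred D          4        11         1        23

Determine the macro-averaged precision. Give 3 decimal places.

0.601

Per-class precision (TP/(TP+FP)):
  A: TP=21, FP=5+4+4=13 → 21/34 = 0.6176
  B: TP=26, FP=6+4+4=14 → 26/40 = 0.6500
  C: TP=18, FP=8+5+2=15 → 18/33 = 0.5455
  D: TP=23, FP=4+11+1=16 → 23/39 = 0.5897
Macro-precision = mean = (0.6176 + 0.6500 + 0.5455 + 0.5897) / 4 = 0.601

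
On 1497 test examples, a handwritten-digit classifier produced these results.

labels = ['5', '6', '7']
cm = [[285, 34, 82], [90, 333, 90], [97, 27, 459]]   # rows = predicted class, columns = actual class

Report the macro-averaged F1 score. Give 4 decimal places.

0.7145

Per-class F1 score (2·TP/(2·TP+FP+FN)):
  5: TP=285, FP=34+82=116, FN=90+97=187 → 570/873 = 0.65292
  6: TP=333, FP=90+90=180, FN=34+27=61 → 666/907 = 0.73429
  7: TP=459, FP=97+27=124, FN=82+90=172 → 918/1214 = 0.75618
Macro-F1 score = mean = (0.65292 + 0.73429 + 0.75618) / 3 = 0.7145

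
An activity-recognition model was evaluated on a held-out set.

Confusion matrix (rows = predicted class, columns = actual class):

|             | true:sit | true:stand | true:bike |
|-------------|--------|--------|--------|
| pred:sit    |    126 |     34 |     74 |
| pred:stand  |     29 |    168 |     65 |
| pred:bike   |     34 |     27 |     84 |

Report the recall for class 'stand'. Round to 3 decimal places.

Take TP from the diagonal, FP from the rest of the 'stand' prediction marginal, FN from the rest of the 'stand' actual marginal.
recall = TP/(TP+FN).
stand: TP=168, FN=34+27=61 → 168/229 = 0.7336

0.734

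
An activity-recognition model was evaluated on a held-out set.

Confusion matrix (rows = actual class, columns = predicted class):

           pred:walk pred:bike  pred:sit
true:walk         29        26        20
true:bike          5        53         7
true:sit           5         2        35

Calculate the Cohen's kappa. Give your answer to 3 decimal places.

Observed agreement pₒ = trace/N = 117/182 = 0.6429
Expected agreement pₑ = Σ (rowᵢ·colᵢ)/N² = (75·39 + 65·81 + 42·62)/182² = 0.3259
κ = (pₒ − pₑ)/(1 − pₑ) = (0.6429 − 0.3259)/(1 − 0.3259) = 0.470

0.470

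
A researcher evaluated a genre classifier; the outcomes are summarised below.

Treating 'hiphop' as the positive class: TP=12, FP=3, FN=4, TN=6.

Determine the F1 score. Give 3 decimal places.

Precision = TP/(TP+FP) = 12/15 = 0.8000
Recall = TP/(TP+FN) = 12/16 = 0.7500
F1 = 2·TP/(2·TP+FP+FN) = 24/31 = 0.774

0.774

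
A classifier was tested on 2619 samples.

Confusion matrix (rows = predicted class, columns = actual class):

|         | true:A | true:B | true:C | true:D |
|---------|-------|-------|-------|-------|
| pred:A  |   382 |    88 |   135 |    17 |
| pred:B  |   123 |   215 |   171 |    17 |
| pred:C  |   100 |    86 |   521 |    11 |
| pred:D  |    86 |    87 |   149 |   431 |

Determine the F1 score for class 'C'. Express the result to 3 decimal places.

0.615

Treat 'C' as positive and all other classes as negative.
F1 score = 2·TP/(2·TP+FP+FN).
C: TP=521, FP=100+86+11=197, FN=135+171+149=455 → 1042/1694 = 0.6151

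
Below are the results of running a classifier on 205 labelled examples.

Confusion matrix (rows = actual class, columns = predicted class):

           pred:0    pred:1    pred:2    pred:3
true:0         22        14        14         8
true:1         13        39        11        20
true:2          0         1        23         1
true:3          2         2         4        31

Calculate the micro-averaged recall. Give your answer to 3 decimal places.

0.561

Micro-averaging pools counts across classes: ΣTP=115, ΣFP=90, ΣFN=90.
Micro-recall = TP/(TP+FN) on pooled counts = 0.561 (equals overall accuracy in single-label multiclass).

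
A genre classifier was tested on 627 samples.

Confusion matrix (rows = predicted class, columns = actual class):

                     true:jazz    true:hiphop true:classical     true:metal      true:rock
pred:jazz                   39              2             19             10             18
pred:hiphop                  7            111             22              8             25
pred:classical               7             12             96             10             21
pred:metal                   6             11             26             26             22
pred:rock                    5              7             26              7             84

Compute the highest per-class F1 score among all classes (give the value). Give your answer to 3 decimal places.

Per-class F1 score (2·TP/(2·TP+FP+FN)):
  jazz: TP=39, FP=2+19+10+18=49, FN=7+7+6+5=25 → 78/152 = 0.5132
  hiphop: TP=111, FP=7+22+8+25=62, FN=2+12+11+7=32 → 222/316 = 0.7025
  classical: TP=96, FP=7+12+10+21=50, FN=19+22+26+26=93 → 192/335 = 0.5731
  metal: TP=26, FP=6+11+26+22=65, FN=10+8+10+7=35 → 52/152 = 0.3421
  rock: TP=84, FP=5+7+26+7=45, FN=18+25+21+22=86 → 168/299 = 0.5619
Highest is class 'hiphop' with F1 score = 0.703.

0.703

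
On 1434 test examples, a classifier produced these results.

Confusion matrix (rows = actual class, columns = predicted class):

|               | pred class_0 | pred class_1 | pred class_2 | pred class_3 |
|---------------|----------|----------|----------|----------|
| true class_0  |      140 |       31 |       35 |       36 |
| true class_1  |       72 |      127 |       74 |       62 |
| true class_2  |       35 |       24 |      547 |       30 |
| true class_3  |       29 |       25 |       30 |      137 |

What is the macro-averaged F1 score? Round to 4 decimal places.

0.6001

Per-class F1 score (2·TP/(2·TP+FP+FN)):
  class_0: TP=140, FP=72+35+29=136, FN=31+35+36=102 → 280/518 = 0.54054
  class_1: TP=127, FP=31+24+25=80, FN=72+74+62=208 → 254/542 = 0.46863
  class_2: TP=547, FP=35+74+30=139, FN=35+24+30=89 → 1094/1322 = 0.82753
  class_3: TP=137, FP=36+62+30=128, FN=29+25+30=84 → 274/486 = 0.56379
Macro-F1 score = mean = (0.54054 + 0.46863 + 0.82753 + 0.56379) / 4 = 0.6001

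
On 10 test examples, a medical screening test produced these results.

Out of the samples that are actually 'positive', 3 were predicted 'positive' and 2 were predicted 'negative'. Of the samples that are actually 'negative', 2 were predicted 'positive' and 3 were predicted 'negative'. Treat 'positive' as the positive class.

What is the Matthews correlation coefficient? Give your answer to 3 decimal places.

0.200

MCC = (TP·TN − FP·FN) / √((TP+FP)(TP+FN)(TN+FP)(TN+FN))
Numerator = 3·3 − 2·2 = 5
Denominator = √(5·5·5·5) = √625 = 25.0000
MCC = 5 / 25.0000 = 0.200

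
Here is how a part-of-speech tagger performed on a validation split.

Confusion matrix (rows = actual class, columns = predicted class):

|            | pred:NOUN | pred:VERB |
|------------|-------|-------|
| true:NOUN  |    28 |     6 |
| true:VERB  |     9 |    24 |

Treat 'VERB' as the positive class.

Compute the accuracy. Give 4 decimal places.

Accuracy = (TP+TN)/N = (24+28)/67 = 0.7761

0.7761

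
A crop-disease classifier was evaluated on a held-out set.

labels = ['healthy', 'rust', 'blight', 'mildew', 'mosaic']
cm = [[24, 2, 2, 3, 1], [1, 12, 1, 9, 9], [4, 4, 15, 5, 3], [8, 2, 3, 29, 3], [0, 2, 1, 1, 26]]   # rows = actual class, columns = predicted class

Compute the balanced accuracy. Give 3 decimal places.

0.624

Balanced accuracy = mean of per-class recall.
  healthy: recall = 24/32 = 0.7500
  rust: recall = 12/32 = 0.3750
  blight: recall = 15/31 = 0.4839
  mildew: recall = 29/45 = 0.6444
  mosaic: recall = 26/30 = 0.8667
Mean = (0.7500 + 0.3750 + 0.4839 + 0.6444 + 0.8667) / 5 = 0.624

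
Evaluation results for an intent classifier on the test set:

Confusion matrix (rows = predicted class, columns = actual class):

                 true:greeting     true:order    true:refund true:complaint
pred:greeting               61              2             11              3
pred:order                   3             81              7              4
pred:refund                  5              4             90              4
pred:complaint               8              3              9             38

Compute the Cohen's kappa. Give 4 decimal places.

0.7426

Observed agreement pₒ = trace/N = 270/333 = 0.81081
Expected agreement pₑ = Σ (rowᵢ·colᵢ)/N² = (77·77 + 90·95 + 117·103 + 49·58)/333² = 0.26488
κ = (pₒ − pₑ)/(1 − pₑ) = (0.81081 − 0.26488)/(1 − 0.26488) = 0.7426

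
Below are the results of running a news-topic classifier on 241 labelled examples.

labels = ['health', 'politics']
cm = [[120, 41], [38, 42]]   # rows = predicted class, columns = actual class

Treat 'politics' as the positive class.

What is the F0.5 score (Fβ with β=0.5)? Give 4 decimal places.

Fβ = (1+β²)·TP / ((1+β²)·TP + β²·FN + FP), with β²=1/4
= 1.25·42 / (1.25·42 + 0.25·41 + 38) = 0.5211

0.5211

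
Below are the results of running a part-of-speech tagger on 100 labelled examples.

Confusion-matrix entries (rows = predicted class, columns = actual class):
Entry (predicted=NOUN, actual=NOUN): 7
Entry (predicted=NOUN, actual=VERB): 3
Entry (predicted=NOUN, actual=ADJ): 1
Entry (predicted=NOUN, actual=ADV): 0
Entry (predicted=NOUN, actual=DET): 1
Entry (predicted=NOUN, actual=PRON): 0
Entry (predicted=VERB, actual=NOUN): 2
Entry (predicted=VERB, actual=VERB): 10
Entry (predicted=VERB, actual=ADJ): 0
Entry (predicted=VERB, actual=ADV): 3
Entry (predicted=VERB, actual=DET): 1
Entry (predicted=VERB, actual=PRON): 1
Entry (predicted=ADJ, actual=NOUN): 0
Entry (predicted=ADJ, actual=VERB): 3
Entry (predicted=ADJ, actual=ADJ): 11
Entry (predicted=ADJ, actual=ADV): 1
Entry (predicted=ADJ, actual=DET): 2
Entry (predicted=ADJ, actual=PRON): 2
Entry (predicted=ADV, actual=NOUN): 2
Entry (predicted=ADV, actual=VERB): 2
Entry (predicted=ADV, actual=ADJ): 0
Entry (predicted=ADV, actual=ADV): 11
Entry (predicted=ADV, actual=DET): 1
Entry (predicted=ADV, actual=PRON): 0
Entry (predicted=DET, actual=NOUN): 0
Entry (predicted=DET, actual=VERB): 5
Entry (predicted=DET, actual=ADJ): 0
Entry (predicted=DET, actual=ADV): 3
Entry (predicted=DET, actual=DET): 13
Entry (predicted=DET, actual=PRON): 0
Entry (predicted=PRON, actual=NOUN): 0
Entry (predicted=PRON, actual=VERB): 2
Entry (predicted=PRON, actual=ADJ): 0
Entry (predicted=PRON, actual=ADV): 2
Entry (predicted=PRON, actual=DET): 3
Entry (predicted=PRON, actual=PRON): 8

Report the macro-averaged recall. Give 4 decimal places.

0.6416

Per-class recall (TP/(TP+FN)):
  NOUN: TP=7, FN=2+0+2+0+0=4 → 7/11 = 0.63636
  VERB: TP=10, FN=3+3+2+5+2=15 → 10/25 = 0.40000
  ADJ: TP=11, FN=1+0+0+0+0=1 → 11/12 = 0.91667
  ADV: TP=11, FN=0+3+1+3+2=9 → 11/20 = 0.55000
  DET: TP=13, FN=1+1+2+1+3=8 → 13/21 = 0.61905
  PRON: TP=8, FN=0+1+2+0+0=3 → 8/11 = 0.72727
Macro-recall = mean = (0.63636 + 0.40000 + 0.91667 + 0.55000 + 0.61905 + 0.72727) / 6 = 0.6416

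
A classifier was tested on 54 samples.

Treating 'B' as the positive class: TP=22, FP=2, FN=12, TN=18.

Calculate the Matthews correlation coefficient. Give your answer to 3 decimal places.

0.532

MCC = (TP·TN − FP·FN) / √((TP+FP)(TP+FN)(TN+FP)(TN+FN))
Numerator = 22·18 − 2·12 = 372
Denominator = √(24·34·20·30) = √489600 = 699.7142
MCC = 372 / 699.7142 = 0.532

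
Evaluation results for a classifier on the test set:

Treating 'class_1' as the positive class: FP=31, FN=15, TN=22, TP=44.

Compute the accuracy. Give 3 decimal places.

0.589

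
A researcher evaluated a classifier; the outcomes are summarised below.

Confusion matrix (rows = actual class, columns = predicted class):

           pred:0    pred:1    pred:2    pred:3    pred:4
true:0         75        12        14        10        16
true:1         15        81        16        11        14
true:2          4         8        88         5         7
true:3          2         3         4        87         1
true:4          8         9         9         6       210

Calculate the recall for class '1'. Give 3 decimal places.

0.591

recall = TP/(TP+FN).
1: TP=81, FN=15+16+11+14=56 → 81/137 = 0.5912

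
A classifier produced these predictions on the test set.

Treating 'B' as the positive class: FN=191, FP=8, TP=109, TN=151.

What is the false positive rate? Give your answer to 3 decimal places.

0.050

FPR = FP/(FP+TN) = 8/(8+151) = 0.050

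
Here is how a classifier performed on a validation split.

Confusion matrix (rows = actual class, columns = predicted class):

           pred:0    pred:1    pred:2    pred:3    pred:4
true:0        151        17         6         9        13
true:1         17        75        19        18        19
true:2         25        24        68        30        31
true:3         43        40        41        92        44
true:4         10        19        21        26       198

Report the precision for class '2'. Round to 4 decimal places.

Treat '2' as positive and all other classes as negative.
precision = TP/(TP+FP).
2: TP=68, FP=6+19+41+21=87 → 68/155 = 0.43871

0.4387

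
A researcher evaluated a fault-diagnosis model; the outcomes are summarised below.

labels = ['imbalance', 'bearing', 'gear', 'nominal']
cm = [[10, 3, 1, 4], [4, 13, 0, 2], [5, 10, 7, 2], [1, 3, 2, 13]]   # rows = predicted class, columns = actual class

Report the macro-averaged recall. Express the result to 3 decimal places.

Per-class recall (TP/(TP+FN)):
  imbalance: TP=10, FN=4+5+1=10 → 10/20 = 0.5000
  bearing: TP=13, FN=3+10+3=16 → 13/29 = 0.4483
  gear: TP=7, FN=1+0+2=3 → 7/10 = 0.7000
  nominal: TP=13, FN=4+2+2=8 → 13/21 = 0.6190
Macro-recall = mean = (0.5000 + 0.4483 + 0.7000 + 0.6190) / 4 = 0.567

0.567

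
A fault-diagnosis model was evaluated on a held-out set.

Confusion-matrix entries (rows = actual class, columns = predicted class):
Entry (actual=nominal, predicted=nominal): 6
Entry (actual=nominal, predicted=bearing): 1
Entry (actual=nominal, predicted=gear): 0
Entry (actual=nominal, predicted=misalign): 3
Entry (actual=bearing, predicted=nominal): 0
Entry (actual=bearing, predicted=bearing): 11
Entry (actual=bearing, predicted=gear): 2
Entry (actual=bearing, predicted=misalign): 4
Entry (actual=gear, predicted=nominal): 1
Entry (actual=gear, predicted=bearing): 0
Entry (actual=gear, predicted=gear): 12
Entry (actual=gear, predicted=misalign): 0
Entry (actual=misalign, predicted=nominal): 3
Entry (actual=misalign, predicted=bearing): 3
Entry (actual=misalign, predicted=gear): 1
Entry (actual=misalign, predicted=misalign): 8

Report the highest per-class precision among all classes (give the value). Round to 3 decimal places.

0.800

Per-class precision (TP/(TP+FP)):
  nominal: TP=6, FP=0+1+3=4 → 6/10 = 0.6000
  bearing: TP=11, FP=1+0+3=4 → 11/15 = 0.7333
  gear: TP=12, FP=0+2+1=3 → 12/15 = 0.8000
  misalign: TP=8, FP=3+4+0=7 → 8/15 = 0.5333
Highest is class 'gear' with precision = 0.800.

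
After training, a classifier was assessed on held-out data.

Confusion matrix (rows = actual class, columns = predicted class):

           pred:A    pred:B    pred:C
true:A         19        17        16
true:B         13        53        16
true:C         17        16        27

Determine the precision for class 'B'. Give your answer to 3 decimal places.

0.616

One-vs-rest for 'B': TP = diagonal; FP = other classes predicted 'B'; FN = 'B' predicted as other.
precision = TP/(TP+FP).
B: TP=53, FP=17+16=33 → 53/86 = 0.6163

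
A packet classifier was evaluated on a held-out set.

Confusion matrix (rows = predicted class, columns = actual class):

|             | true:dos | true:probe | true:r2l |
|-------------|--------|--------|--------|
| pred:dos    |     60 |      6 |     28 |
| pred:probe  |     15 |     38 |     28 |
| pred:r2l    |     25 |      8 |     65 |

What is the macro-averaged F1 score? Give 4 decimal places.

0.5945

Per-class F1 score (2·TP/(2·TP+FP+FN)):
  dos: TP=60, FP=6+28=34, FN=15+25=40 → 120/194 = 0.61856
  probe: TP=38, FP=15+28=43, FN=6+8=14 → 76/133 = 0.57143
  r2l: TP=65, FP=25+8=33, FN=28+28=56 → 130/219 = 0.59361
Macro-F1 score = mean = (0.61856 + 0.57143 + 0.59361) / 3 = 0.5945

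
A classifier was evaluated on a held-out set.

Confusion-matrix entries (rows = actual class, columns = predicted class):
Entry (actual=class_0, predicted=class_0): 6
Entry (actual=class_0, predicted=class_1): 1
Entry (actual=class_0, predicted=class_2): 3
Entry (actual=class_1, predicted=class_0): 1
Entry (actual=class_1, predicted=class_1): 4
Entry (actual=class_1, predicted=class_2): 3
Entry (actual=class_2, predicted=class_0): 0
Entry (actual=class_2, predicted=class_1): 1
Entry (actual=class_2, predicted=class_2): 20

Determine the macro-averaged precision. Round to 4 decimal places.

0.7643

Per-class precision (TP/(TP+FP)):
  class_0: TP=6, FP=1+0=1 → 6/7 = 0.85714
  class_1: TP=4, FP=1+1=2 → 4/6 = 0.66667
  class_2: TP=20, FP=3+3=6 → 20/26 = 0.76923
Macro-precision = mean = (0.85714 + 0.66667 + 0.76923) / 3 = 0.7643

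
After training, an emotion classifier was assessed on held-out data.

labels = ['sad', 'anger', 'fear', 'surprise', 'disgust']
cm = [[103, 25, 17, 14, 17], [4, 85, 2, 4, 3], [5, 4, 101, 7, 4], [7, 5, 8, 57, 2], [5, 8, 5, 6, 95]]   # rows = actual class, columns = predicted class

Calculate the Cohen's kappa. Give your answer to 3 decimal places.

Observed agreement pₒ = trace/N = 441/593 = 0.7437
Expected agreement pₑ = Σ (rowᵢ·colᵢ)/N² = (176·124 + 98·127 + 121·133 + 79·88 + 119·121)/593² = 0.2039
κ = (pₒ − pₑ)/(1 − pₑ) = (0.7437 − 0.2039)/(1 − 0.2039) = 0.678

0.678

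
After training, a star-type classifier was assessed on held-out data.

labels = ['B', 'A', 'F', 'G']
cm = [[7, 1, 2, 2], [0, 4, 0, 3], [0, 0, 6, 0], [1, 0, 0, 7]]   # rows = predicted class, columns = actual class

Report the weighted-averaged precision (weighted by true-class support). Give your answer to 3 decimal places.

0.789

Per-class precision (TP/(TP+FP)):
  B: TP=7, FP=1+2+2=5 → 7/12 = 0.5833
  A: TP=4, FP=0+0+3=3 → 4/7 = 0.5714
  F: TP=6, FP=0+0+0=0 → 6/6 = 1.0000
  G: TP=7, FP=1+0+0=1 → 7/8 = 0.8750
Weighted-precision = Σ (supportᵢ/N)·precisionᵢ with N=33: (8/33)·0.5833 + (5/33)·0.5714 + (8/33)·1.0000 + (12/33)·0.8750 = 0.789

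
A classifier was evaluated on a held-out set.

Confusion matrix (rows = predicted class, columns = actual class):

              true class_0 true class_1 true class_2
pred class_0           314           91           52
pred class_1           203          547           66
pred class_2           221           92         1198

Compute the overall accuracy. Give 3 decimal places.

Accuracy = trace / total = (314+547+1198=2059) / 2784 = 2059/2784 = 0.740

0.740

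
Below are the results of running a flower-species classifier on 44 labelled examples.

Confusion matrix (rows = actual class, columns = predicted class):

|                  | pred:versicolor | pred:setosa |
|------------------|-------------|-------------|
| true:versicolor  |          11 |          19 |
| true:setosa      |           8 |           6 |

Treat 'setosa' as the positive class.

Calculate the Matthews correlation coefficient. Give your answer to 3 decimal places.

MCC = (TP·TN − FP·FN) / √((TP+FP)(TP+FN)(TN+FP)(TN+FN))
Numerator = 6·11 − 19·8 = -86
Denominator = √(25·14·30·19) = √199500 = 446.6542
MCC = -86 / 446.6542 = -0.193

-0.193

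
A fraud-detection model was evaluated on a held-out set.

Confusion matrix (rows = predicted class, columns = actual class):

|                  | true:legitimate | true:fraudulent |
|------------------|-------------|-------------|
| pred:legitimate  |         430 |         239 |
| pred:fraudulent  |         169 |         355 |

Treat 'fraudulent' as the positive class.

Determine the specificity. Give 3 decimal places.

0.718

Specificity = TN/(TN+FP) = 430/(430+169) = 0.718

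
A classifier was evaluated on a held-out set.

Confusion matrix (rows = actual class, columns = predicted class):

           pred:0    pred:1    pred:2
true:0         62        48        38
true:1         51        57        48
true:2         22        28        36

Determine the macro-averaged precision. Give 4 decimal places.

0.3943

Per-class precision (TP/(TP+FP)):
  0: TP=62, FP=51+22=73 → 62/135 = 0.45926
  1: TP=57, FP=48+28=76 → 57/133 = 0.42857
  2: TP=36, FP=38+48=86 → 36/122 = 0.29508
Macro-precision = mean = (0.45926 + 0.42857 + 0.29508) / 3 = 0.3943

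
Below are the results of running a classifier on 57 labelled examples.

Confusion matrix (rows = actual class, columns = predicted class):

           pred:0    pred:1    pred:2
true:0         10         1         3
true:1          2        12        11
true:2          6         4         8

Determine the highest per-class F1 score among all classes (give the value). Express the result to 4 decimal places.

Per-class F1 score (2·TP/(2·TP+FP+FN)):
  0: TP=10, FP=2+6=8, FN=1+3=4 → 20/32 = 0.62500
  1: TP=12, FP=1+4=5, FN=2+11=13 → 24/42 = 0.57143
  2: TP=8, FP=3+11=14, FN=6+4=10 → 16/40 = 0.40000
Highest is class '0' with F1 score = 0.6250.

0.6250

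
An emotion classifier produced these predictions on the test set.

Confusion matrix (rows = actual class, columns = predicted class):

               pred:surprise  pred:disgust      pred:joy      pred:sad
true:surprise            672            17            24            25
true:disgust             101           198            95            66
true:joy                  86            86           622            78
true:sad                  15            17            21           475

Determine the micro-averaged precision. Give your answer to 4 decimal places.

Micro-averaging pools counts across classes: ΣTP=1967, ΣFP=631, ΣFN=631.
Micro-precision = TP/(TP+FP) on pooled counts = 0.7571 (equals overall accuracy in single-label multiclass).

0.7571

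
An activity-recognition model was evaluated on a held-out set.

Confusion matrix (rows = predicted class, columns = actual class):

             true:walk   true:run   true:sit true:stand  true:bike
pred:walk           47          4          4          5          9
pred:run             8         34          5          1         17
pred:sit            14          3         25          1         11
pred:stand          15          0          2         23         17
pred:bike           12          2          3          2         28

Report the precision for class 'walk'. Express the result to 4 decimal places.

precision = TP/(TP+FP).
walk: TP=47, FP=4+4+5+9=22 → 47/69 = 0.68116

0.6812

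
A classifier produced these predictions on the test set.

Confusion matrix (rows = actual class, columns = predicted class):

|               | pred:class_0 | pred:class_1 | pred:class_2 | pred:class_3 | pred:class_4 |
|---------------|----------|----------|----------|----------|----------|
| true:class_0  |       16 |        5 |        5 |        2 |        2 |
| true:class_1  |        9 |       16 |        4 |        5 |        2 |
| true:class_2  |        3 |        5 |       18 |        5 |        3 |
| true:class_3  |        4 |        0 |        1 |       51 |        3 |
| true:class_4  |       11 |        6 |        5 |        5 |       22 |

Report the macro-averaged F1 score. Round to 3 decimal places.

0.559

Per-class F1 score (2·TP/(2·TP+FP+FN)):
  class_0: TP=16, FP=9+3+4+11=27, FN=5+5+2+2=14 → 32/73 = 0.4384
  class_1: TP=16, FP=5+5+0+6=16, FN=9+4+5+2=20 → 32/68 = 0.4706
  class_2: TP=18, FP=5+4+1+5=15, FN=3+5+5+3=16 → 36/67 = 0.5373
  class_3: TP=51, FP=2+5+5+5=17, FN=4+0+1+3=8 → 102/127 = 0.8031
  class_4: TP=22, FP=2+2+3+3=10, FN=11+6+5+5=27 → 44/81 = 0.5432
Macro-F1 score = mean = (0.4384 + 0.4706 + 0.5373 + 0.8031 + 0.5432) / 5 = 0.559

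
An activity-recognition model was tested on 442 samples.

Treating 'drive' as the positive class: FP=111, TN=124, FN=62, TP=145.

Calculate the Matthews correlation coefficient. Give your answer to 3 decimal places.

MCC = (TP·TN − FP·FN) / √((TP+FP)(TP+FN)(TN+FP)(TN+FN))
Numerator = 145·124 − 111·62 = 11098
Denominator = √(256·207·235·186) = √2316280320 = 48127.7500
MCC = 11098 / 48127.7500 = 0.231

0.231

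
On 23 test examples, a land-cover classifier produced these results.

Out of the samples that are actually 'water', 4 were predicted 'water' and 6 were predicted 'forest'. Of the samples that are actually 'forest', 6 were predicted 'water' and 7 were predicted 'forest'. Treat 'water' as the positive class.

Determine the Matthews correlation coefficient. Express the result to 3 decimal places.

-0.062

MCC = (TP·TN − FP·FN) / √((TP+FP)(TP+FN)(TN+FP)(TN+FN))
Numerator = 4·7 − 6·6 = -8
Denominator = √(10·10·13·13) = √16900 = 130.0000
MCC = -8 / 130.0000 = -0.062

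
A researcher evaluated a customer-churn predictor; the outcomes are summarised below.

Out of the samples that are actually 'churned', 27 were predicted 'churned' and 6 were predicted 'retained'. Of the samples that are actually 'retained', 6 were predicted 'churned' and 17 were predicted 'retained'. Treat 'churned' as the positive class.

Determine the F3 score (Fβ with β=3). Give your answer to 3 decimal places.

0.818

Fβ = (1+β²)·TP / ((1+β²)·TP + β²·FN + FP), with β²=9
= 10·27 / (10·27 + 9·6 + 6) = 0.818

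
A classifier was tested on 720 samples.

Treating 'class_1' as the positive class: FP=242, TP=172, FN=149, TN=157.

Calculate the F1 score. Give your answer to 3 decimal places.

Precision = TP/(TP+FP) = 172/414 = 0.4155
Recall = TP/(TP+FN) = 172/321 = 0.5358
F1 = 2·TP/(2·TP+FP+FN) = 344/735 = 0.468

0.468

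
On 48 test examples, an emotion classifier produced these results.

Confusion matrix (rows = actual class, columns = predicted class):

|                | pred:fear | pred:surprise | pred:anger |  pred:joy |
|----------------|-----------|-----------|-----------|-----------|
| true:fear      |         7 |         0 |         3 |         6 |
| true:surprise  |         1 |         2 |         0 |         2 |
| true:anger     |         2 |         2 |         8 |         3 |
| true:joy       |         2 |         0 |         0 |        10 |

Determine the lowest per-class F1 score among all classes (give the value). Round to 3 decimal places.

0.444

Per-class F1 score (2·TP/(2·TP+FP+FN)):
  fear: TP=7, FP=1+2+2=5, FN=0+3+6=9 → 14/28 = 0.5000
  surprise: TP=2, FP=0+2+0=2, FN=1+0+2=3 → 4/9 = 0.4444
  anger: TP=8, FP=3+0+0=3, FN=2+2+3=7 → 16/26 = 0.6154
  joy: TP=10, FP=6+2+3=11, FN=2+0+0=2 → 20/33 = 0.6061
Lowest is class 'surprise' with F1 score = 0.444.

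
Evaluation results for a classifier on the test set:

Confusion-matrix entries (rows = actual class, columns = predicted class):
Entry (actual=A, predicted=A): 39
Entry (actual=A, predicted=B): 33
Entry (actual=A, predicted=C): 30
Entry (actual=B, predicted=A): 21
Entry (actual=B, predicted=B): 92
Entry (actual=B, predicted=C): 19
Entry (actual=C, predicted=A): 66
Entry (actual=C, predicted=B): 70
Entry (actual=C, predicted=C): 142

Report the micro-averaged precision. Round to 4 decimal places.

0.5332

Micro-averaging pools counts across classes: ΣTP=273, ΣFP=239, ΣFN=239.
Micro-precision = TP/(TP+FP) on pooled counts = 0.5332 (equals overall accuracy in single-label multiclass).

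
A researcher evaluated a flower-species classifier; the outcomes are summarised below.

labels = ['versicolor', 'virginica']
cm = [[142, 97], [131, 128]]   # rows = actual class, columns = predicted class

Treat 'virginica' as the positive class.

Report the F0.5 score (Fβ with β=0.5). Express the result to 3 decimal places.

0.552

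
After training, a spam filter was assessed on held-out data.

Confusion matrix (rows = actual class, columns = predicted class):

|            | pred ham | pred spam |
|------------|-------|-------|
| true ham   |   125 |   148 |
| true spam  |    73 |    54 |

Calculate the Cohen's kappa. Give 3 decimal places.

-0.101

Observed agreement pₒ = trace/N = 179/400 = 0.4475
Expected agreement pₑ = Σ (rowᵢ·colᵢ)/N² = (273·198 + 127·202)/400² = 0.4982
κ = (pₒ − pₑ)/(1 − pₑ) = (0.4475 − 0.4982)/(1 − 0.4982) = -0.101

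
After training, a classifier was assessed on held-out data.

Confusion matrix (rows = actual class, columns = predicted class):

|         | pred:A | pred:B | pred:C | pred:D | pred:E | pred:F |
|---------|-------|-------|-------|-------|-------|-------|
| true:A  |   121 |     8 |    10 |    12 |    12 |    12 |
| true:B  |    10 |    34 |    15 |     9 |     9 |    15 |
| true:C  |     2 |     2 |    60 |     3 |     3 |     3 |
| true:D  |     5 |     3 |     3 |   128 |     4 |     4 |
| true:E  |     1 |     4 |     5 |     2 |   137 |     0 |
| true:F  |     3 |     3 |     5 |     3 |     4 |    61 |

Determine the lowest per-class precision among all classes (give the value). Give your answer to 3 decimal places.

0.612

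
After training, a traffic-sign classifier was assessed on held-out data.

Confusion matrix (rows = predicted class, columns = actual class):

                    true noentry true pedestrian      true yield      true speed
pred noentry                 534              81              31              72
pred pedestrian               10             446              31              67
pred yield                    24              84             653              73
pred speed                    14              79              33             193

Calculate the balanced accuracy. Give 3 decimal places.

Balanced accuracy = mean of per-class recall.
  noentry: recall = 534/582 = 0.9175
  pedestrian: recall = 446/690 = 0.6464
  yield: recall = 653/748 = 0.8730
  speed: recall = 193/405 = 0.4765
Mean = (0.9175 + 0.6464 + 0.8730 + 0.4765) / 4 = 0.728

0.728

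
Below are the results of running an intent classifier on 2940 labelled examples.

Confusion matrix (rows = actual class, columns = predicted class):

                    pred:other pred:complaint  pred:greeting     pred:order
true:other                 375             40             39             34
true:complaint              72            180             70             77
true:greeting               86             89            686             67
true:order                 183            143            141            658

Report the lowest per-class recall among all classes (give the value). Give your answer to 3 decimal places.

Per-class recall (TP/(TP+FN)):
  other: TP=375, FN=40+39+34=113 → 375/488 = 0.7684
  complaint: TP=180, FN=72+70+77=219 → 180/399 = 0.4511
  greeting: TP=686, FN=86+89+67=242 → 686/928 = 0.7392
  order: TP=658, FN=183+143+141=467 → 658/1125 = 0.5849
Lowest is class 'complaint' with recall = 0.451.

0.451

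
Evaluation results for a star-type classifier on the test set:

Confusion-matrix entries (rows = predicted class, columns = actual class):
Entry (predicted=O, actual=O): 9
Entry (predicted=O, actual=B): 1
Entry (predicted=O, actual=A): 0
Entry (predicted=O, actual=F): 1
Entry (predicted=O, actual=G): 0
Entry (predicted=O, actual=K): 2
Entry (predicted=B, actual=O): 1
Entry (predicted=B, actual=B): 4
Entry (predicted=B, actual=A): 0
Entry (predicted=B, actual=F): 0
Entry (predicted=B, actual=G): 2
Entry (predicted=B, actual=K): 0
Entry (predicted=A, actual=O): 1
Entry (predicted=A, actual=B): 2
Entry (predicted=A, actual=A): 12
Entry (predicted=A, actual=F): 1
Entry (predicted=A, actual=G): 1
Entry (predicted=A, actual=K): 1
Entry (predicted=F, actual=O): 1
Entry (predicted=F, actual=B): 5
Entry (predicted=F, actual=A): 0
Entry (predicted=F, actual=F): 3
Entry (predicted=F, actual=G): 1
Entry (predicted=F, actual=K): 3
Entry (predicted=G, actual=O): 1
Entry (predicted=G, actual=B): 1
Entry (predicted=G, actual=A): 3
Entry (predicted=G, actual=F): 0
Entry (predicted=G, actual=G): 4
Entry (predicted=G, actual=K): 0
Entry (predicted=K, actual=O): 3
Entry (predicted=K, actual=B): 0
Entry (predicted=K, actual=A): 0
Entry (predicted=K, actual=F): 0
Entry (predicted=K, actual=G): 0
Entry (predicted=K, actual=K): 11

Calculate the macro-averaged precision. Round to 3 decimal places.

0.565

Per-class precision (TP/(TP+FP)):
  O: TP=9, FP=1+0+1+0+2=4 → 9/13 = 0.6923
  B: TP=4, FP=1+0+0+2+0=3 → 4/7 = 0.5714
  A: TP=12, FP=1+2+1+1+1=6 → 12/18 = 0.6667
  F: TP=3, FP=1+5+0+1+3=10 → 3/13 = 0.2308
  G: TP=4, FP=1+1+3+0+0=5 → 4/9 = 0.4444
  K: TP=11, FP=3+0+0+0+0=3 → 11/14 = 0.7857
Macro-precision = mean = (0.6923 + 0.5714 + 0.6667 + 0.2308 + 0.4444 + 0.7857) / 6 = 0.565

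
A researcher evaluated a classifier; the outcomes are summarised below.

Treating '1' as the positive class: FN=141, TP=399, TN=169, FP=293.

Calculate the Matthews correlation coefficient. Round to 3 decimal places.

0.113

MCC = (TP·TN − FP·FN) / √((TP+FP)(TP+FN)(TN+FP)(TN+FN))
Numerator = 399·169 − 293·141 = 26118
Denominator = √(692·540·462·310) = √53518449600 = 231340.5490
MCC = 26118 / 231340.5490 = 0.113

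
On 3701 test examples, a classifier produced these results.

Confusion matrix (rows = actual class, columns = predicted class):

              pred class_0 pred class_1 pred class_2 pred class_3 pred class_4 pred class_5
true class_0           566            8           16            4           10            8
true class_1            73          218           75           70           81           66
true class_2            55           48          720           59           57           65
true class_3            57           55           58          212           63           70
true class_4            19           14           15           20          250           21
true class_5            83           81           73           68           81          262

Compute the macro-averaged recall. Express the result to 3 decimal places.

0.595

Per-class recall (TP/(TP+FN)):
  class_0: TP=566, FN=8+16+4+10+8=46 → 566/612 = 0.9248
  class_1: TP=218, FN=73+75+70+81+66=365 → 218/583 = 0.3739
  class_2: TP=720, FN=55+48+59+57+65=284 → 720/1004 = 0.7171
  class_3: TP=212, FN=57+55+58+63+70=303 → 212/515 = 0.4117
  class_4: TP=250, FN=19+14+15+20+21=89 → 250/339 = 0.7375
  class_5: TP=262, FN=83+81+73+68+81=386 → 262/648 = 0.4043
Macro-recall = mean = (0.9248 + 0.3739 + 0.7171 + 0.4117 + 0.7375 + 0.4043) / 6 = 0.595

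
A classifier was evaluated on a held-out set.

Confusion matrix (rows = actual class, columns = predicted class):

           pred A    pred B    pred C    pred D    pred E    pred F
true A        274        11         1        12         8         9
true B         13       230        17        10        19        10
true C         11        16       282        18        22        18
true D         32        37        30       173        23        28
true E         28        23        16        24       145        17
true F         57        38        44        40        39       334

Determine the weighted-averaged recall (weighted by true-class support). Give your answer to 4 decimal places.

0.6818

Per-class recall (TP/(TP+FN)):
  A: TP=274, FN=11+1+12+8+9=41 → 274/315 = 0.86984
  B: TP=230, FN=13+17+10+19+10=69 → 230/299 = 0.76923
  C: TP=282, FN=11+16+18+22+18=85 → 282/367 = 0.76839
  D: TP=173, FN=32+37+30+23+28=150 → 173/323 = 0.53560
  E: TP=145, FN=28+23+16+24+17=108 → 145/253 = 0.57312
  F: TP=334, FN=57+38+44+40+39=218 → 334/552 = 0.60507
Weighted-recall = Σ (supportᵢ/N)·recallᵢ with N=2109: (315/2109)·0.86984 + (299/2109)·0.76923 + (367/2109)·0.76839 + (323/2109)·0.53560 + (253/2109)·0.57312 + (552/2109)·0.60507 = 0.6818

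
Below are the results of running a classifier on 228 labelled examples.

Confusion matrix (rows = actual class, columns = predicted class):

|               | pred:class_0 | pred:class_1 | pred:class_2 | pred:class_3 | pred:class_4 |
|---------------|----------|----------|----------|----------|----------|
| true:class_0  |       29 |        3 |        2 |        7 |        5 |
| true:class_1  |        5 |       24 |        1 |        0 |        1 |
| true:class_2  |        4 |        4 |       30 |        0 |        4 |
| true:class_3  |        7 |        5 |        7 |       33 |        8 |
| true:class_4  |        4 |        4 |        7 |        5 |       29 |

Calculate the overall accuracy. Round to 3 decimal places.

0.636

Accuracy = trace / total = (29+24+30+33+29=145) / 228 = 145/228 = 0.636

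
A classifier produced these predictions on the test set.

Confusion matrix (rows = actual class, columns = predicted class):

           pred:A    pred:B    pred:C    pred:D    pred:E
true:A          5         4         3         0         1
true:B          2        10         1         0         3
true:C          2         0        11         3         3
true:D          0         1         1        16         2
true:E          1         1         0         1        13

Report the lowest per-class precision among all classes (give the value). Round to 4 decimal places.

0.5000

Per-class precision (TP/(TP+FP)):
  A: TP=5, FP=2+2+0+1=5 → 5/10 = 0.50000
  B: TP=10, FP=4+0+1+1=6 → 10/16 = 0.62500
  C: TP=11, FP=3+1+1+0=5 → 11/16 = 0.68750
  D: TP=16, FP=0+0+3+1=4 → 16/20 = 0.80000
  E: TP=13, FP=1+3+3+2=9 → 13/22 = 0.59091
Lowest is class 'A' with precision = 0.5000.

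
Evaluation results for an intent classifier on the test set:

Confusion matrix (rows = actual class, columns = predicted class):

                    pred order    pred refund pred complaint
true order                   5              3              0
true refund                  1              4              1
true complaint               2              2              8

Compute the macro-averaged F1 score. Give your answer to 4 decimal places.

0.6401

Per-class F1 score (2·TP/(2·TP+FP+FN)):
  order: TP=5, FP=1+2=3, FN=3+0=3 → 10/16 = 0.62500
  refund: TP=4, FP=3+2=5, FN=1+1=2 → 8/15 = 0.53333
  complaint: TP=8, FP=0+1=1, FN=2+2=4 → 16/21 = 0.76190
Macro-F1 score = mean = (0.62500 + 0.53333 + 0.76190) / 3 = 0.6401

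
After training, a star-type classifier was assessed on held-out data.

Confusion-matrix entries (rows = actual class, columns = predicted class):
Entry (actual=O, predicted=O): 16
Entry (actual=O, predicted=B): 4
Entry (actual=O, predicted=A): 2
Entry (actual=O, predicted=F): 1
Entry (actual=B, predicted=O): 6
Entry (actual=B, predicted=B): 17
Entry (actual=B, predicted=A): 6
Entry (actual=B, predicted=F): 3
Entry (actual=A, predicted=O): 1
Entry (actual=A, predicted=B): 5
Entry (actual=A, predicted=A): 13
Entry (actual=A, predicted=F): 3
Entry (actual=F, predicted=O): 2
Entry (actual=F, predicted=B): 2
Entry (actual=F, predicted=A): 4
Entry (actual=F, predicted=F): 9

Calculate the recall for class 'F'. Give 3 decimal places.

0.529

recall = TP/(TP+FN).
F: TP=9, FN=2+2+4=8 → 9/17 = 0.5294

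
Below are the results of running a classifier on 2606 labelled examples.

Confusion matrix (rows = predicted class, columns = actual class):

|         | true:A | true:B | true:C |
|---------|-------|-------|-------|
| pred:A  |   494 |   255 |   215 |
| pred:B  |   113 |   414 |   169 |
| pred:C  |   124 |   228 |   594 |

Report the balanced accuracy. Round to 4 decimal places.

0.5816

Balanced accuracy = mean of per-class recall.
  A: recall = 494/731 = 0.67579
  B: recall = 414/897 = 0.46154
  C: recall = 594/978 = 0.60736
Mean = (0.67579 + 0.46154 + 0.60736) / 3 = 0.5816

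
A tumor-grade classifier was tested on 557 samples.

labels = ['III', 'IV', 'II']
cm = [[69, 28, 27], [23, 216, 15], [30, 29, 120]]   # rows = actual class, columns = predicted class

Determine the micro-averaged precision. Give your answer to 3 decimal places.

Micro-averaging pools counts across classes: ΣTP=405, ΣFP=152, ΣFN=152.
Micro-precision = TP/(TP+FP) on pooled counts = 0.727 (equals overall accuracy in single-label multiclass).

0.727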